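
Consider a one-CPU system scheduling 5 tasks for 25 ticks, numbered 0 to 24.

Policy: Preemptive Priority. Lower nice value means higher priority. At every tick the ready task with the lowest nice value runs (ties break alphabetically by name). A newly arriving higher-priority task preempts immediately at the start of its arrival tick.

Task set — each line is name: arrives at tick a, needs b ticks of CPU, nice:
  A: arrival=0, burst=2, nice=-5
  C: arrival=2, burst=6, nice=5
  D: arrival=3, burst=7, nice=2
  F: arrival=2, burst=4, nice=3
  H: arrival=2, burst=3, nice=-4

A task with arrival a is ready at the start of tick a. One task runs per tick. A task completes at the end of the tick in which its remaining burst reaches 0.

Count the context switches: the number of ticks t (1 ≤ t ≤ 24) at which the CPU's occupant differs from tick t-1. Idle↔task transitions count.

t=0: ready={A} → run A
t=1: ready={A} → run A
t=2: ready={C,F,H} → run H
t=3: ready={C,D,F,H} → run H
t=4: ready={C,D,F,H} → run H
t=5: ready={C,D,F} → run D
t=6: ready={C,D,F} → run D
t=7: ready={C,D,F} → run D
t=8: ready={C,D,F} → run D
t=9: ready={C,D,F} → run D
t=10: ready={C,D,F} → run D
t=11: ready={C,D,F} → run D
t=12: ready={C,F} → run F
t=13: ready={C,F} → run F
t=14: ready={C,F} → run F
t=15: ready={C,F} → run F
t=16: ready={C} → run C
t=17: ready={C} → run C
t=18: ready={C} → run C
t=19: ready={C} → run C
t=20: ready={C} → run C
t=21: ready={C} → run C
t=22: (idle)
t=23: (idle)
t=24: (idle)

context switches = 5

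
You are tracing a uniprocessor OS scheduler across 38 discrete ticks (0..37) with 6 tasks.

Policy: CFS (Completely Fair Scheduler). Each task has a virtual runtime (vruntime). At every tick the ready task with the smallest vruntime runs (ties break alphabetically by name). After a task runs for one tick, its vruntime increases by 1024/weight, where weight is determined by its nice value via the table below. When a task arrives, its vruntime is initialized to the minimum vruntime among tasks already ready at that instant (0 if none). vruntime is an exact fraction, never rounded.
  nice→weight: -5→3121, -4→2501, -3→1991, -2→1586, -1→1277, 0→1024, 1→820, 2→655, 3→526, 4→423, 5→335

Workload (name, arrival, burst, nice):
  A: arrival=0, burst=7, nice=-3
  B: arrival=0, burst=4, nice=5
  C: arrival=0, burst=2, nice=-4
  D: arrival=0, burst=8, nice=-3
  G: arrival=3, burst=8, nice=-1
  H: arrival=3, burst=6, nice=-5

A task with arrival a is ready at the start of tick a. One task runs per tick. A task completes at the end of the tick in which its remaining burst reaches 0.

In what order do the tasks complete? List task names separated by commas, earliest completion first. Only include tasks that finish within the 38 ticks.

completion order = C, H, A, D, G, B

t=0: vr[A=0 B=0 C=0 D=0] → run A
t=1: vr[A=1024/1991 B=0 C=0 D=0] → run B
t=2: vr[A=1024/1991 B=1024/335 C=0 D=0] → run C
t=3: vr[A=1024/1991 B=1024/335 C=1024/2501 D=0 G=0 H=0] → run D
t=4: vr[A=1024/1991 B=1024/335 C=1024/2501 D=1024/1991 G=0 H=0] → run G
t=5: vr[A=1024/1991 B=1024/335 C=1024/2501 D=1024/1991 G=1024/1277 H=0] → run H
t=6: vr[A=1024/1991 B=1024/335 C=1024/2501 D=1024/1991 G=1024/1277 H=1024/3121] → run H
t=7: vr[A=1024/1991 B=1024/335 C=1024/2501 D=1024/1991 G=1024/1277 H=2048/3121] → run C
t=8: vr[A=1024/1991 B=1024/335 D=1024/1991 G=1024/1277 H=2048/3121] → run A
t=9: vr[A=2048/1991 B=1024/335 D=1024/1991 G=1024/1277 H=2048/3121] → run D
t=10: vr[A=2048/1991 B=1024/335 D=2048/1991 G=1024/1277 H=2048/3121] → run H
t=11: vr[A=2048/1991 B=1024/335 D=2048/1991 G=1024/1277 H=3072/3121] → run G
t=12: vr[A=2048/1991 B=1024/335 D=2048/1991 G=2048/1277 H=3072/3121] → run H
t=13: vr[A=2048/1991 B=1024/335 D=2048/1991 G=2048/1277 H=4096/3121] → run A
t=14: vr[A=3072/1991 B=1024/335 D=2048/1991 G=2048/1277 H=4096/3121] → run D
t=15: vr[A=3072/1991 B=1024/335 D=3072/1991 G=2048/1277 H=4096/3121] → run H
t=16: vr[A=3072/1991 B=1024/335 D=3072/1991 G=2048/1277 H=5120/3121] → run A
t=17: vr[A=4096/1991 B=1024/335 D=3072/1991 G=2048/1277 H=5120/3121] → run D
t=18: vr[A=4096/1991 B=1024/335 D=4096/1991 G=2048/1277 H=5120/3121] → run G
t=19: vr[A=4096/1991 B=1024/335 D=4096/1991 G=3072/1277 H=5120/3121] → run H
t=20: vr[A=4096/1991 B=1024/335 D=4096/1991 G=3072/1277] → run A
t=21: vr[A=5120/1991 B=1024/335 D=4096/1991 G=3072/1277] → run D
t=22: vr[A=5120/1991 B=1024/335 D=5120/1991 G=3072/1277] → run G
t=23: vr[A=5120/1991 B=1024/335 D=5120/1991 G=4096/1277] → run A
t=24: vr[A=6144/1991 B=1024/335 D=5120/1991 G=4096/1277] → run D
t=25: vr[A=6144/1991 B=1024/335 D=6144/1991 G=4096/1277] → run B
t=26: vr[A=6144/1991 B=2048/335 D=6144/1991 G=4096/1277] → run A
t=27: vr[B=2048/335 D=6144/1991 G=4096/1277] → run D
t=28: vr[B=2048/335 D=7168/1991 G=4096/1277] → run G
t=29: vr[B=2048/335 D=7168/1991 G=5120/1277] → run D
t=30: vr[B=2048/335 G=5120/1277] → run G
t=31: vr[B=2048/335 G=6144/1277] → run G
t=32: vr[B=2048/335 G=7168/1277] → run G
t=33: vr[B=2048/335] → run B
t=34: vr[B=3072/335] → run B
t=35: (idle)
t=36: (idle)
t=37: (idle)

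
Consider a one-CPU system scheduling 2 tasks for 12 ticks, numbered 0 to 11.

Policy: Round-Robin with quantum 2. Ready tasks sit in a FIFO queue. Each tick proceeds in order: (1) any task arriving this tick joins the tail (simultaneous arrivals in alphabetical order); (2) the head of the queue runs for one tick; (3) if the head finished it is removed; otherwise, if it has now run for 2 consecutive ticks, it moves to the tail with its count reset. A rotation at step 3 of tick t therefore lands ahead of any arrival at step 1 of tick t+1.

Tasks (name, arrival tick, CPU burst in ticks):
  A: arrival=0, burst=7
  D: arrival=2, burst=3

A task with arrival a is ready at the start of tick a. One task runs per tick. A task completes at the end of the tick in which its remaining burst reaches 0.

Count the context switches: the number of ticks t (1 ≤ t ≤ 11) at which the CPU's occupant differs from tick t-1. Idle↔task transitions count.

t=0: queue=[A] q_used=0 → run A
t=1: queue=[A] q_used=1 → run A
t=2: queue=[A,D] q_used=0 → run A
t=3: queue=[A,D] q_used=1 → run A
t=4: queue=[D,A] q_used=0 → run D
t=5: queue=[D,A] q_used=1 → run D
t=6: queue=[A,D] q_used=0 → run A
t=7: queue=[A,D] q_used=1 → run A
t=8: queue=[D,A] q_used=0 → run D
t=9: queue=[A] q_used=0 → run A
t=10: (idle)
t=11: (idle)

context switches = 5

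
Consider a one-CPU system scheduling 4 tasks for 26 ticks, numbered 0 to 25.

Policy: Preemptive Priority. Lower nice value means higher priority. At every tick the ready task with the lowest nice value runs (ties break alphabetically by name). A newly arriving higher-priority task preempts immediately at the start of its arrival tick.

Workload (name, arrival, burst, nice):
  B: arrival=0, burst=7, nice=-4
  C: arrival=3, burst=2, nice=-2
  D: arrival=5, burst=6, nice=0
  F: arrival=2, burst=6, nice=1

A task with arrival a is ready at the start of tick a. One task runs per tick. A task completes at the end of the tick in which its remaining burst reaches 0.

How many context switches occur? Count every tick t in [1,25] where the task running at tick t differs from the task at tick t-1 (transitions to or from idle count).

context switches = 4

t=0: ready={B} → run B
t=1: ready={B} → run B
t=2: ready={B,F} → run B
t=3: ready={B,C,F} → run B
t=4: ready={B,C,F} → run B
t=5: ready={B,C,D,F} → run B
t=6: ready={B,C,D,F} → run B
t=7: ready={C,D,F} → run C
t=8: ready={C,D,F} → run C
t=9: ready={D,F} → run D
t=10: ready={D,F} → run D
t=11: ready={D,F} → run D
t=12: ready={D,F} → run D
t=13: ready={D,F} → run D
t=14: ready={D,F} → run D
t=15: ready={F} → run F
t=16: ready={F} → run F
t=17: ready={F} → run F
t=18: ready={F} → run F
t=19: ready={F} → run F
t=20: ready={F} → run F
t=21: (idle)
t=22: (idle)
t=23: (idle)
t=24: (idle)
t=25: (idle)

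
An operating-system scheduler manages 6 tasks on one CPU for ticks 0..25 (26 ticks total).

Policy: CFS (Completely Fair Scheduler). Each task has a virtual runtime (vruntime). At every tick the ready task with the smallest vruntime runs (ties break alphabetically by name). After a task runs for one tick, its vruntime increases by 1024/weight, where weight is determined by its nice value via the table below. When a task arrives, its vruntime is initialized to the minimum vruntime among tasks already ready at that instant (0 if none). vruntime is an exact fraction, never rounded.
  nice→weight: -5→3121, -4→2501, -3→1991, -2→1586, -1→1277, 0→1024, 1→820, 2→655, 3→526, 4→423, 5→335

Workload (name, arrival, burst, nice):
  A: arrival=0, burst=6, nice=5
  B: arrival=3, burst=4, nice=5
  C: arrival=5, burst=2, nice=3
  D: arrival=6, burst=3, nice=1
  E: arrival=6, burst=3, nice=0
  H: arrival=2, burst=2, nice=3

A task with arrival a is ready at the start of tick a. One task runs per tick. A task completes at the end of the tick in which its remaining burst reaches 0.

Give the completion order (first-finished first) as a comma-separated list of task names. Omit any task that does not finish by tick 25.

completion order = H, C, E, D, A, B

t=0: vr[A=0] → run A
t=1: vr[A=1024/335] → run A
t=2: vr[A=2048/335 H=2048/335] → run A
t=3: vr[A=3072/335 B=2048/335 H=2048/335] → run B
t=4: vr[A=3072/335 B=3072/335 H=2048/335] → run H
t=5: vr[A=3072/335 B=3072/335 C=710144/88105 H=710144/88105] → run C
t=6: vr[A=3072/335 B=3072/335 C=881664/88105 D=710144/88105 E=710144/88105 H=710144/88105] → run D
t=7: vr[A=3072/335 B=3072/335 C=881664/88105 D=6725376/722461 E=710144/88105 H=710144/88105] → run E
t=8: vr[A=3072/335 B=3072/335 C=881664/88105 D=6725376/722461 E=798249/88105 H=710144/88105] → run H
t=9: vr[A=3072/335 B=3072/335 C=881664/88105 D=6725376/722461 E=798249/88105] → run E
t=10: vr[A=3072/335 B=3072/335 C=881664/88105 D=6725376/722461 E=886354/88105] → run A
t=11: vr[A=4096/335 B=3072/335 C=881664/88105 D=6725376/722461 E=886354/88105] → run B
t=12: vr[A=4096/335 B=4096/335 C=881664/88105 D=6725376/722461 E=886354/88105] → run D
t=13: vr[A=4096/335 B=4096/335 C=881664/88105 D=38137856/3612305 E=886354/88105] → run C
t=14: vr[A=4096/335 B=4096/335 D=38137856/3612305 E=886354/88105] → run E
t=15: vr[A=4096/335 B=4096/335 D=38137856/3612305] → run D
t=16: vr[A=4096/335 B=4096/335] → run A
t=17: vr[A=1024/67 B=4096/335] → run B
t=18: vr[A=1024/67 B=1024/67] → run A
t=19: vr[B=1024/67] → run B
t=20: (idle)
t=21: (idle)
t=22: (idle)
t=23: (idle)
t=24: (idle)
t=25: (idle)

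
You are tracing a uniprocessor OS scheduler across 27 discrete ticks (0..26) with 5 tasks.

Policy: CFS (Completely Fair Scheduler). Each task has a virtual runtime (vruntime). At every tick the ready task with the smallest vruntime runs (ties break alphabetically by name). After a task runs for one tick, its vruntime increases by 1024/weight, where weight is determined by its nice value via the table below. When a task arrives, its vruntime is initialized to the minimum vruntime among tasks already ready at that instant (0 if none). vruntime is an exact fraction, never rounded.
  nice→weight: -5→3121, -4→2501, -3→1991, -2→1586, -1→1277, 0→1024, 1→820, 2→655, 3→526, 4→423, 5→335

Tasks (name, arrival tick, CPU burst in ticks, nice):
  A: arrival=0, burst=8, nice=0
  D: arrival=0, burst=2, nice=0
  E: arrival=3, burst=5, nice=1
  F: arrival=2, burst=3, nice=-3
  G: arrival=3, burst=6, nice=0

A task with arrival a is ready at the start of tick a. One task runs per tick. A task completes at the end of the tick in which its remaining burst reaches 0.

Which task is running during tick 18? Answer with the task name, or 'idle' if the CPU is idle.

t=0: vr[A=0 D=0] → run A
t=1: vr[A=1 D=0] → run D
t=2: vr[A=1 D=1 F=1] → run A
t=3: vr[A=2 D=1 E=1 F=1 G=1] → run D
t=4: vr[A=2 E=1 F=1 G=1] → run E
t=5: vr[A=2 E=461/205 F=1 G=1] → run F
t=6: vr[A=2 E=461/205 F=3015/1991 G=1] → run G
t=7: vr[A=2 E=461/205 F=3015/1991 G=2] → run F
t=8: vr[A=2 E=461/205 F=4039/1991 G=2] → run A
t=9: vr[A=3 E=461/205 F=4039/1991 G=2] → run G
t=10: vr[A=3 E=461/205 F=4039/1991 G=3] → run F
t=11: vr[A=3 E=461/205 G=3] → run E
t=12: vr[A=3 E=717/205 G=3] → run A
t=13: vr[A=4 E=717/205 G=3] → run G
t=14: vr[A=4 E=717/205 G=4] → run E
t=15: vr[A=4 E=973/205 G=4] → run A
t=16: vr[A=5 E=973/205 G=4] → run G
t=17: vr[A=5 E=973/205 G=5] → run E
t=18: vr[A=5 E=1229/205 G=5] → run A
t=19: vr[A=6 E=1229/205 G=5] → run G
t=20: vr[A=6 E=1229/205 G=6] → run E
t=21: vr[A=6 G=6] → run A
t=22: vr[A=7 G=6] → run G
t=23: vr[A=7] → run A
t=24: (idle)
t=25: (idle)
t=26: (idle)

running at tick 18 = A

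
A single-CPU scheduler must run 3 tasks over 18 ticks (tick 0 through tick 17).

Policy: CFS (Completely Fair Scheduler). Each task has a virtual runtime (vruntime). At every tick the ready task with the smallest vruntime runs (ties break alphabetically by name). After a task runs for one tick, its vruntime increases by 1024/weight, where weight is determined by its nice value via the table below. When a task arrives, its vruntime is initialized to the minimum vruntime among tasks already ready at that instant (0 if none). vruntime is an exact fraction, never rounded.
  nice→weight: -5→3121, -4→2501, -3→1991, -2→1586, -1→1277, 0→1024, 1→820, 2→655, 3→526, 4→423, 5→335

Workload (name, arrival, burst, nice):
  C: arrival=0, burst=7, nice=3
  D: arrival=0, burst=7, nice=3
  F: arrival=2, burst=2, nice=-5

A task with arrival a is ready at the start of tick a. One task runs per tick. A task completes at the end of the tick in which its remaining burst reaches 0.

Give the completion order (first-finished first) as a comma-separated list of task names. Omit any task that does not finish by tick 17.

t=0: vr[C=0 D=0] → run C
t=1: vr[C=512/263 D=0] → run D
t=2: vr[C=512/263 D=512/263 F=512/263] → run C
t=3: vr[C=1024/263 D=512/263 F=512/263] → run D
t=4: vr[C=1024/263 D=1024/263 F=512/263] → run F
t=5: vr[C=1024/263 D=1024/263 F=1867264/820823] → run F
t=6: vr[C=1024/263 D=1024/263] → run C
t=7: vr[C=1536/263 D=1024/263] → run D
t=8: vr[C=1536/263 D=1536/263] → run C
t=9: vr[C=2048/263 D=1536/263] → run D
t=10: vr[C=2048/263 D=2048/263] → run C
t=11: vr[C=2560/263 D=2048/263] → run D
t=12: vr[C=2560/263 D=2560/263] → run C
t=13: vr[C=3072/263 D=2560/263] → run D
t=14: vr[C=3072/263 D=3072/263] → run C
t=15: vr[D=3072/263] → run D
t=16: (idle)
t=17: (idle)

completion order = F, C, D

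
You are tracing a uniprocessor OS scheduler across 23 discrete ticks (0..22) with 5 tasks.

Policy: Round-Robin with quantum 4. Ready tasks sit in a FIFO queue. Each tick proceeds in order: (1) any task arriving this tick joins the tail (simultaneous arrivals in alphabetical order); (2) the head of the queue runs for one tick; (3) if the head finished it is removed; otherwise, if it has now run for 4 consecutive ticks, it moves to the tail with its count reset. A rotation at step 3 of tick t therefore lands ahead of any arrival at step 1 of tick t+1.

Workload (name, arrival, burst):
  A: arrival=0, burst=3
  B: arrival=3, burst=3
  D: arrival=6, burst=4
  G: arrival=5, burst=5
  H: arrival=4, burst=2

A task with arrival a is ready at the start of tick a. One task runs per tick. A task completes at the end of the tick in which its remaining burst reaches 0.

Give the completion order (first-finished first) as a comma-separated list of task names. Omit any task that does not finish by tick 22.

t=0: queue=[A] q_used=0 → run A
t=1: queue=[A] q_used=1 → run A
t=2: queue=[A] q_used=2 → run A
t=3: queue=[B] q_used=0 → run B
t=4: queue=[B,H] q_used=1 → run B
t=5: queue=[B,H,G] q_used=2 → run B
t=6: queue=[H,G,D] q_used=0 → run H
t=7: queue=[H,G,D] q_used=1 → run H
t=8: queue=[G,D] q_used=0 → run G
t=9: queue=[G,D] q_used=1 → run G
t=10: queue=[G,D] q_used=2 → run G
t=11: queue=[G,D] q_used=3 → run G
t=12: queue=[D,G] q_used=0 → run D
t=13: queue=[D,G] q_used=1 → run D
t=14: queue=[D,G] q_used=2 → run D
t=15: queue=[D,G] q_used=3 → run D
t=16: queue=[G] q_used=0 → run G
t=17: (idle)
t=18: (idle)
t=19: (idle)
t=20: (idle)
t=21: (idle)
t=22: (idle)

completion order = A, B, H, D, G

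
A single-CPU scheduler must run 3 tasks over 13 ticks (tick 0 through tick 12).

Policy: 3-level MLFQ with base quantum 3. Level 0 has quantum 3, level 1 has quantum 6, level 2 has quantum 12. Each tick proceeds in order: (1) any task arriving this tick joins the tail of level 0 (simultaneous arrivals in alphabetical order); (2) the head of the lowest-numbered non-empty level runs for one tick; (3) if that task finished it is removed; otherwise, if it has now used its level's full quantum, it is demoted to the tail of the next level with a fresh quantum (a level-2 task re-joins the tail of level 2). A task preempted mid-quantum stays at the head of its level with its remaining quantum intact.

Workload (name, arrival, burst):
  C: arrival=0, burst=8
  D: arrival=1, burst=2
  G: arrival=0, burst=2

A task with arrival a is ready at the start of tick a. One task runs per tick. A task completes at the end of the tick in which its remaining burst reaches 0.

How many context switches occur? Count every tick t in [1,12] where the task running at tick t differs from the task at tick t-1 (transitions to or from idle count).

context switches = 4

t=0: L0/L1/L2 = CG/-/- → run C
t=1: L0/L1/L2 = CGD/-/- → run C
t=2: L0/L1/L2 = CGD/-/- → run C
t=3: L0/L1/L2 = GD/C/- → run G
t=4: L0/L1/L2 = GD/C/- → run G
t=5: L0/L1/L2 = D/C/- → run D
t=6: L0/L1/L2 = D/C/- → run D
t=7: L0/L1/L2 = -/C/- → run C
t=8: L0/L1/L2 = -/C/- → run C
t=9: L0/L1/L2 = -/C/- → run C
t=10: L0/L1/L2 = -/C/- → run C
t=11: L0/L1/L2 = -/C/- → run C
t=12: (idle)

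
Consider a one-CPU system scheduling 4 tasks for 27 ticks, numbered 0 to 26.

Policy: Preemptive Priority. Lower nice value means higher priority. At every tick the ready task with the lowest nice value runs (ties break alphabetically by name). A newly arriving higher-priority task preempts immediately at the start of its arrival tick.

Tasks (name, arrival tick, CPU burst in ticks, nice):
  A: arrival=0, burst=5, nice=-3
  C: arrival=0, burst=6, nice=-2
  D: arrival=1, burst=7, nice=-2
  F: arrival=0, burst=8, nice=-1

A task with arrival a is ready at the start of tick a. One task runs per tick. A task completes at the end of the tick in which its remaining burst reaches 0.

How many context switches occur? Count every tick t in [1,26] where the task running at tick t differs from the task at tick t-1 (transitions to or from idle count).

context switches = 4

t=0: ready={A,C,F} → run A
t=1: ready={A,C,D,F} → run A
t=2: ready={A,C,D,F} → run A
t=3: ready={A,C,D,F} → run A
t=4: ready={A,C,D,F} → run A
t=5: ready={C,D,F} → run C
t=6: ready={C,D,F} → run C
t=7: ready={C,D,F} → run C
t=8: ready={C,D,F} → run C
t=9: ready={C,D,F} → run C
t=10: ready={C,D,F} → run C
t=11: ready={D,F} → run D
t=12: ready={D,F} → run D
t=13: ready={D,F} → run D
t=14: ready={D,F} → run D
t=15: ready={D,F} → run D
t=16: ready={D,F} → run D
t=17: ready={D,F} → run D
t=18: ready={F} → run F
t=19: ready={F} → run F
t=20: ready={F} → run F
t=21: ready={F} → run F
t=22: ready={F} → run F
t=23: ready={F} → run F
t=24: ready={F} → run F
t=25: ready={F} → run F
t=26: (idle)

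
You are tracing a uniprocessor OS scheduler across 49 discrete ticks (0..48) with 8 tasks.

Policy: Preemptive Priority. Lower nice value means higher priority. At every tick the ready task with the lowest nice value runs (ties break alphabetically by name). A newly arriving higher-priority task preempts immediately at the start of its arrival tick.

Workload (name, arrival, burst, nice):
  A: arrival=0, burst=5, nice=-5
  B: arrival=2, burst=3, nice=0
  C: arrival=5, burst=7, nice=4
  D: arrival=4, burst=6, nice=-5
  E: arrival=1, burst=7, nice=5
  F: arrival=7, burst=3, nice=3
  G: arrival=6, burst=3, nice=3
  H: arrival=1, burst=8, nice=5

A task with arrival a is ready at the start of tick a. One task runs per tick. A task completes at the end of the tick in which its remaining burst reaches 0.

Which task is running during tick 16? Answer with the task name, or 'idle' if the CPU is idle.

running at tick 16 = F

t=0: ready={A} → run A
t=1: ready={A,E,H} → run A
t=2: ready={A,B,E,H} → run A
t=3: ready={A,B,E,H} → run A
t=4: ready={A,B,D,E,H} → run A
t=5: ready={B,C,D,E,H} → run D
t=6: ready={B,C,D,E,G,H} → run D
t=7: ready={B,C,D,E,F,G,H} → run D
t=8: ready={B,C,D,E,F,G,H} → run D
t=9: ready={B,C,D,E,F,G,H} → run D
t=10: ready={B,C,D,E,F,G,H} → run D
t=11: ready={B,C,E,F,G,H} → run B
t=12: ready={B,C,E,F,G,H} → run B
t=13: ready={B,C,E,F,G,H} → run B
t=14: ready={C,E,F,G,H} → run F
t=15: ready={C,E,F,G,H} → run F
t=16: ready={C,E,F,G,H} → run F
t=17: ready={C,E,G,H} → run G
t=18: ready={C,E,G,H} → run G
t=19: ready={C,E,G,H} → run G
t=20: ready={C,E,H} → run C
t=21: ready={C,E,H} → run C
t=22: ready={C,E,H} → run C
t=23: ready={C,E,H} → run C
t=24: ready={C,E,H} → run C
t=25: ready={C,E,H} → run C
t=26: ready={C,E,H} → run C
t=27: ready={E,H} → run E
t=28: ready={E,H} → run E
t=29: ready={E,H} → run E
t=30: ready={E,H} → run E
t=31: ready={E,H} → run E
t=32: ready={E,H} → run E
t=33: ready={E,H} → run E
t=34: ready={H} → run H
t=35: ready={H} → run H
t=36: ready={H} → run H
t=37: ready={H} → run H
t=38: ready={H} → run H
t=39: ready={H} → run H
t=40: ready={H} → run H
t=41: ready={H} → run H
t=42: (idle)
t=43: (idle)
t=44: (idle)
t=45: (idle)
t=46: (idle)
t=47: (idle)
t=48: (idle)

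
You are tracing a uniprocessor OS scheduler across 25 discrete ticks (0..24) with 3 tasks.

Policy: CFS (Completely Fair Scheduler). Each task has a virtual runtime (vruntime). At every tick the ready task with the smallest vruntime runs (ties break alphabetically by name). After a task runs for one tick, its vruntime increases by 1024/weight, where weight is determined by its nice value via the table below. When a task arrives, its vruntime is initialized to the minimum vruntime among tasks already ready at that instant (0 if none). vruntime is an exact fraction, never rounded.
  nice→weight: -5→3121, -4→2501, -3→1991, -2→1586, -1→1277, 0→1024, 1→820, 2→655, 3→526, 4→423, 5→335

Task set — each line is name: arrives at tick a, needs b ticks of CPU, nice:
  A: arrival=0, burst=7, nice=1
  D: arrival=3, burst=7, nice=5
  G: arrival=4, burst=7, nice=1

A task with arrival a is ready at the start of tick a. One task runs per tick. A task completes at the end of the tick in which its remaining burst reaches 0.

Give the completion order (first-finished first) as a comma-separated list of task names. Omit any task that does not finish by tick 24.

completion order = A, G, D

t=0: vr[A=0] → run A
t=1: vr[A=256/205] → run A
t=2: vr[A=512/205] → run A
t=3: vr[A=768/205 D=768/205] → run A
t=4: vr[A=1024/205 D=768/205 G=768/205] → run D
t=5: vr[A=1024/205 D=18688/2747 G=768/205] → run G
t=6: vr[A=1024/205 D=18688/2747 G=1024/205] → run A
t=7: vr[A=256/41 D=18688/2747 G=1024/205] → run G
t=8: vr[A=256/41 D=18688/2747 G=256/41] → run A
t=9: vr[A=1536/205 D=18688/2747 G=256/41] → run G
t=10: vr[A=1536/205 D=18688/2747 G=1536/205] → run D
t=11: vr[A=1536/205 D=135424/13735 G=1536/205] → run A
t=12: vr[D=135424/13735 G=1536/205] → run G
t=13: vr[D=135424/13735 G=1792/205] → run G
t=14: vr[D=135424/13735 G=2048/205] → run D
t=15: vr[D=177408/13735 G=2048/205] → run G
t=16: vr[D=177408/13735 G=2304/205] → run G
t=17: vr[D=177408/13735] → run D
t=18: vr[D=219392/13735] → run D
t=19: vr[D=261376/13735] → run D
t=20: vr[D=60672/2747] → run D
t=21: (idle)
t=22: (idle)
t=23: (idle)
t=24: (idle)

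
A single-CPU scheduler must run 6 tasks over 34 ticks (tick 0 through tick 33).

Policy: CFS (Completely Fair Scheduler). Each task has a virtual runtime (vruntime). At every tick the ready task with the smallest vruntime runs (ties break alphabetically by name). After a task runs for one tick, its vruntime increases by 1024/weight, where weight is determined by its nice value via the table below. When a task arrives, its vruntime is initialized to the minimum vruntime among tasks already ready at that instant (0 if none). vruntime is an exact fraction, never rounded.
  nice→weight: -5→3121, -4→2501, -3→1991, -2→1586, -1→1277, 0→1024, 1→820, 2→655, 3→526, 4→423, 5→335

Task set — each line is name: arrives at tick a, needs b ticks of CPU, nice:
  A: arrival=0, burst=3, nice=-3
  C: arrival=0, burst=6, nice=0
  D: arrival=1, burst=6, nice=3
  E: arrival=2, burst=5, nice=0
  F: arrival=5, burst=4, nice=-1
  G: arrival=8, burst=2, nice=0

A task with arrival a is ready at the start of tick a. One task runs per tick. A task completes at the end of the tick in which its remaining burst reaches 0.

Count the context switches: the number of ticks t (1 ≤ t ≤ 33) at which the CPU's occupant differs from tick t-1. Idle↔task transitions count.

context switches = 24

t=0: vr[A=0 C=0] → run A
t=1: vr[A=1024/1991 C=0 D=0] → run C
t=2: vr[A=1024/1991 C=1 D=0 E=0] → run D
t=3: vr[A=1024/1991 C=1 D=512/263 E=0] → run E
t=4: vr[A=1024/1991 C=1 D=512/263 E=1] → run A
t=5: vr[A=2048/1991 C=1 D=512/263 E=1 F=1] → run C
t=6: vr[A=2048/1991 C=2 D=512/263 E=1 F=1] → run E
t=7: vr[A=2048/1991 C=2 D=512/263 E=2 F=1] → run F
t=8: vr[A=2048/1991 C=2 D=512/263 E=2 F=2301/1277 G=2048/1991] → run A
t=9: vr[C=2 D=512/263 E=2 F=2301/1277 G=2048/1991] → run G
t=10: vr[C=2 D=512/263 E=2 F=2301/1277 G=4039/1991] → run F
t=11: vr[C=2 D=512/263 E=2 F=3325/1277 G=4039/1991] → run D
t=12: vr[C=2 D=1024/263 E=2 F=3325/1277 G=4039/1991] → run C
t=13: vr[C=3 D=1024/263 E=2 F=3325/1277 G=4039/1991] → run E
t=14: vr[C=3 D=1024/263 E=3 F=3325/1277 G=4039/1991] → run G
t=15: vr[C=3 D=1024/263 E=3 F=3325/1277] → run F
t=16: vr[C=3 D=1024/263 E=3 F=4349/1277] → run C
t=17: vr[C=4 D=1024/263 E=3 F=4349/1277] → run E
t=18: vr[C=4 D=1024/263 E=4 F=4349/1277] → run F
t=19: vr[C=4 D=1024/263 E=4] → run D
t=20: vr[C=4 D=1536/263 E=4] → run C
t=21: vr[C=5 D=1536/263 E=4] → run E
t=22: vr[C=5 D=1536/263] → run C
t=23: vr[D=1536/263] → run D
t=24: vr[D=2048/263] → run D
t=25: vr[D=2560/263] → run D
t=26: (idle)
t=27: (idle)
t=28: (idle)
t=29: (idle)
t=30: (idle)
t=31: (idle)
t=32: (idle)
t=33: (idle)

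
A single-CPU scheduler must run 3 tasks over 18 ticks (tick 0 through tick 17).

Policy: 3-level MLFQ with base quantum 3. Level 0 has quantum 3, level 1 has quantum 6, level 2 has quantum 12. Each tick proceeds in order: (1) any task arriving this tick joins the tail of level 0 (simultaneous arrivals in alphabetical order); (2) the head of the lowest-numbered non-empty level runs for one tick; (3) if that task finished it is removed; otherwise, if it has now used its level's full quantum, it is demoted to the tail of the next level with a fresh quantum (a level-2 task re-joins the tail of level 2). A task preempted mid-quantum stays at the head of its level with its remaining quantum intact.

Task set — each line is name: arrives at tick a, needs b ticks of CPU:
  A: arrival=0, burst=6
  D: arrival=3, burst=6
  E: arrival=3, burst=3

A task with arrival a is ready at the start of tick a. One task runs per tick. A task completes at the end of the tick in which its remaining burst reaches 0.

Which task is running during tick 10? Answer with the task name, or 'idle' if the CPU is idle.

t=0: L0/L1/L2 = A/-/- → run A
t=1: L0/L1/L2 = A/-/- → run A
t=2: L0/L1/L2 = A/-/- → run A
t=3: L0/L1/L2 = DE/A/- → run D
t=4: L0/L1/L2 = DE/A/- → run D
t=5: L0/L1/L2 = DE/A/- → run D
t=6: L0/L1/L2 = E/AD/- → run E
t=7: L0/L1/L2 = E/AD/- → run E
t=8: L0/L1/L2 = E/AD/- → run E
t=9: L0/L1/L2 = -/AD/- → run A
t=10: L0/L1/L2 = -/AD/- → run A
t=11: L0/L1/L2 = -/AD/- → run A
t=12: L0/L1/L2 = -/D/- → run D
t=13: L0/L1/L2 = -/D/- → run D
t=14: L0/L1/L2 = -/D/- → run D
t=15: (idle)
t=16: (idle)
t=17: (idle)

running at tick 10 = A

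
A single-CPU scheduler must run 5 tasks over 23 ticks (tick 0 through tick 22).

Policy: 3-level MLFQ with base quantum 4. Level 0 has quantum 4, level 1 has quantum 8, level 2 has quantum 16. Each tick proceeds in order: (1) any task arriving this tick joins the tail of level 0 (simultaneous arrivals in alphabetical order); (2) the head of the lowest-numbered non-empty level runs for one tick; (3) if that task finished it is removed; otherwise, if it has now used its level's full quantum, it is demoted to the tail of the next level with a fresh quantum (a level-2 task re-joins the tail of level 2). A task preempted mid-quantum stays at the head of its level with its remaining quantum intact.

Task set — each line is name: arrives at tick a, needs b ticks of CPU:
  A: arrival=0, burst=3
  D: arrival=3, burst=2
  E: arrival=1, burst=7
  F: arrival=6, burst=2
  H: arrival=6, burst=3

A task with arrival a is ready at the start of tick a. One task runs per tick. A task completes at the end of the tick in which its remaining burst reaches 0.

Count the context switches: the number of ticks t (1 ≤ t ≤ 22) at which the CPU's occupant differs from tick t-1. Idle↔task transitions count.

context switches = 6

t=0: L0/L1/L2 = A/-/- → run A
t=1: L0/L1/L2 = AE/-/- → run A
t=2: L0/L1/L2 = AE/-/- → run A
t=3: L0/L1/L2 = ED/-/- → run E
t=4: L0/L1/L2 = ED/-/- → run E
t=5: L0/L1/L2 = ED/-/- → run E
t=6: L0/L1/L2 = EDFH/-/- → run E
t=7: L0/L1/L2 = DFH/E/- → run D
t=8: L0/L1/L2 = DFH/E/- → run D
t=9: L0/L1/L2 = FH/E/- → run F
t=10: L0/L1/L2 = FH/E/- → run F
t=11: L0/L1/L2 = H/E/- → run H
t=12: L0/L1/L2 = H/E/- → run H
t=13: L0/L1/L2 = H/E/- → run H
t=14: L0/L1/L2 = -/E/- → run E
t=15: L0/L1/L2 = -/E/- → run E
t=16: L0/L1/L2 = -/E/- → run E
t=17: (idle)
t=18: (idle)
t=19: (idle)
t=20: (idle)
t=21: (idle)
t=22: (idle)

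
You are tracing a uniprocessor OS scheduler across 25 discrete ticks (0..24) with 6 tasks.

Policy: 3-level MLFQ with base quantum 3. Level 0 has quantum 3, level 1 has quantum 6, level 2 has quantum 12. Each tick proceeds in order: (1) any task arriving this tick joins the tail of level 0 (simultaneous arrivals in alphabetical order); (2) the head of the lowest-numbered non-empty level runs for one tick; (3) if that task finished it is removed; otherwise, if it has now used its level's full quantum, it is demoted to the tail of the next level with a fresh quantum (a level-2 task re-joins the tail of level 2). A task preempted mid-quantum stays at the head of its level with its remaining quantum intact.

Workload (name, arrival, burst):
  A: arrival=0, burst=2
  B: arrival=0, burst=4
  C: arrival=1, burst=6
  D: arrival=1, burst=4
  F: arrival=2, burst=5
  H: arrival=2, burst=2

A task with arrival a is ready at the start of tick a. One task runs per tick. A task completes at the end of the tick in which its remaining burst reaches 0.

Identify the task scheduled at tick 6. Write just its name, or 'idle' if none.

t=0: L0/L1/L2 = AB/-/- → run A
t=1: L0/L1/L2 = ABCD/-/- → run A
t=2: L0/L1/L2 = BCDFH/-/- → run B
t=3: L0/L1/L2 = BCDFH/-/- → run B
t=4: L0/L1/L2 = BCDFH/-/- → run B
t=5: L0/L1/L2 = CDFH/B/- → run C
t=6: L0/L1/L2 = CDFH/B/- → run C
t=7: L0/L1/L2 = CDFH/B/- → run C
t=8: L0/L1/L2 = DFH/BC/- → run D
t=9: L0/L1/L2 = DFH/BC/- → run D
t=10: L0/L1/L2 = DFH/BC/- → run D
t=11: L0/L1/L2 = FH/BCD/- → run F
t=12: L0/L1/L2 = FH/BCD/- → run F
t=13: L0/L1/L2 = FH/BCD/- → run F
t=14: L0/L1/L2 = H/BCDF/- → run H
t=15: L0/L1/L2 = H/BCDF/- → run H
t=16: L0/L1/L2 = -/BCDF/- → run B
t=17: L0/L1/L2 = -/CDF/- → run C
t=18: L0/L1/L2 = -/CDF/- → run C
t=19: L0/L1/L2 = -/CDF/- → run C
t=20: L0/L1/L2 = -/DF/- → run D
t=21: L0/L1/L2 = -/F/- → run F
t=22: L0/L1/L2 = -/F/- → run F
t=23: (idle)
t=24: (idle)

running at tick 6 = C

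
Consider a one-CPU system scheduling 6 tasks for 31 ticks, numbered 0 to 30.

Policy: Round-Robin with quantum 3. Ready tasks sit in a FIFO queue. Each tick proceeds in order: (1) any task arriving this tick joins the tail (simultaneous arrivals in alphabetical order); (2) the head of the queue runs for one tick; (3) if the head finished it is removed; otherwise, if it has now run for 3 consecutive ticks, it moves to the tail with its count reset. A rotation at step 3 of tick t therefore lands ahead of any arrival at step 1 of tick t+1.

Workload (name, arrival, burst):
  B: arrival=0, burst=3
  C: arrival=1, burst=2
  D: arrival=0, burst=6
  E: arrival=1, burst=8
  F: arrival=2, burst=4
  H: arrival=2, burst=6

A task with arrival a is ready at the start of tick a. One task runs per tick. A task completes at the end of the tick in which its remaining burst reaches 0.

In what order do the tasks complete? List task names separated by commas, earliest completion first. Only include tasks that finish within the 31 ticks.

completion order = B, C, D, F, H, E

t=0: queue=[B,D] q_used=0 → run B
t=1: queue=[B,D,C,E] q_used=1 → run B
t=2: queue=[B,D,C,E,F,H] q_used=2 → run B
t=3: queue=[D,C,E,F,H] q_used=0 → run D
t=4: queue=[D,C,E,F,H] q_used=1 → run D
t=5: queue=[D,C,E,F,H] q_used=2 → run D
t=6: queue=[C,E,F,H,D] q_used=0 → run C
t=7: queue=[C,E,F,H,D] q_used=1 → run C
t=8: queue=[E,F,H,D] q_used=0 → run E
t=9: queue=[E,F,H,D] q_used=1 → run E
t=10: queue=[E,F,H,D] q_used=2 → run E
t=11: queue=[F,H,D,E] q_used=0 → run F
t=12: queue=[F,H,D,E] q_used=1 → run F
t=13: queue=[F,H,D,E] q_used=2 → run F
t=14: queue=[H,D,E,F] q_used=0 → run H
t=15: queue=[H,D,E,F] q_used=1 → run H
t=16: queue=[H,D,E,F] q_used=2 → run H
t=17: queue=[D,E,F,H] q_used=0 → run D
t=18: queue=[D,E,F,H] q_used=1 → run D
t=19: queue=[D,E,F,H] q_used=2 → run D
t=20: queue=[E,F,H] q_used=0 → run E
t=21: queue=[E,F,H] q_used=1 → run E
t=22: queue=[E,F,H] q_used=2 → run E
t=23: queue=[F,H,E] q_used=0 → run F
t=24: queue=[H,E] q_used=0 → run H
t=25: queue=[H,E] q_used=1 → run H
t=26: queue=[H,E] q_used=2 → run H
t=27: queue=[E] q_used=0 → run E
t=28: queue=[E] q_used=1 → run E
t=29: (idle)
t=30: (idle)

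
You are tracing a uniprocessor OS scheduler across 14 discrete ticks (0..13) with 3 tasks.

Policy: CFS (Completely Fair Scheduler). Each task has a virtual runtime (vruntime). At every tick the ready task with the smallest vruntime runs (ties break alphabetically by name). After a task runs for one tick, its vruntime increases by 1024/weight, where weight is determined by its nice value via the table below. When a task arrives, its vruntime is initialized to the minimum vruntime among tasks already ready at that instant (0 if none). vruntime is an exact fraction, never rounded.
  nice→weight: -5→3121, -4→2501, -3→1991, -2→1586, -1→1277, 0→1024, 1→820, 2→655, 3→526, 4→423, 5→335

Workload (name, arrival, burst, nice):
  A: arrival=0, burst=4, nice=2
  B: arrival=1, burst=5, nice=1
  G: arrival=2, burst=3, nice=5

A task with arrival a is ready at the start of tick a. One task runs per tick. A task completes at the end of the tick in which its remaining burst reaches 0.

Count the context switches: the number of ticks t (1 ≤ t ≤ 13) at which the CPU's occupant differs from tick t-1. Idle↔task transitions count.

context switches = 10

t=0: vr[A=0] → run A
t=1: vr[A=1024/655 B=1024/655] → run A
t=2: vr[A=2048/655 B=1024/655 G=1024/655] → run B
t=3: vr[A=2048/655 B=15104/5371 G=1024/655] → run G
t=4: vr[A=2048/655 B=15104/5371 G=202752/43885] → run B
t=5: vr[A=2048/655 B=109056/26855 G=202752/43885] → run A
t=6: vr[A=3072/655 B=109056/26855 G=202752/43885] → run B
t=7: vr[A=3072/655 B=142592/26855 G=202752/43885] → run G
t=8: vr[A=3072/655 B=142592/26855 G=336896/43885] → run A
t=9: vr[B=142592/26855 G=336896/43885] → run B
t=10: vr[B=176128/26855 G=336896/43885] → run B
t=11: vr[G=336896/43885] → run G
t=12: (idle)
t=13: (idle)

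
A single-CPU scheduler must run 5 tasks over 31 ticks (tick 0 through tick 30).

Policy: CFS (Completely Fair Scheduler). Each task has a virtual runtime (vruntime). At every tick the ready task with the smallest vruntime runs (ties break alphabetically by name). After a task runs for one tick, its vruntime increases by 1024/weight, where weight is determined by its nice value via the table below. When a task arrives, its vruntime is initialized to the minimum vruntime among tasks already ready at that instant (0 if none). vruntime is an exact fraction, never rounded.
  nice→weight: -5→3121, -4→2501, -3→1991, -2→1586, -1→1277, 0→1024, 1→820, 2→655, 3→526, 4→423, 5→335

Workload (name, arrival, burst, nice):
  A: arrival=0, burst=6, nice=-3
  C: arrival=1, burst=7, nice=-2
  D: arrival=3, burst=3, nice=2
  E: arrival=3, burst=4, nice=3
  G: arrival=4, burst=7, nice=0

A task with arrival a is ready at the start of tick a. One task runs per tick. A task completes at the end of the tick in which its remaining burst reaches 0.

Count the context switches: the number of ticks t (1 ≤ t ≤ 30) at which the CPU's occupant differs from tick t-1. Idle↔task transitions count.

t=0: vr[A=0] → run A
t=1: vr[A=1024/1991 C=1024/1991] → run A
t=2: vr[A=2048/1991 C=1024/1991] → run C
t=3: vr[A=2048/1991 C=1831424/1578863 D=2048/1991 E=2048/1991] → run A
t=4: vr[A=3072/1991 C=1831424/1578863 D=2048/1991 E=2048/1991 G=2048/1991] → run D
t=5: vr[A=3072/1991 C=1831424/1578863 D=3380224/1304105 E=2048/1991 G=2048/1991] → run E
t=6: vr[A=3072/1991 C=1831424/1578863 D=3380224/1304105 E=1558016/523633 G=2048/1991] → run G
t=7: vr[A=3072/1991 C=1831424/1578863 D=3380224/1304105 E=1558016/523633 G=4039/1991] → run C
t=8: vr[A=3072/1991 C=2850816/1578863 D=3380224/1304105 E=1558016/523633 G=4039/1991] → run A
t=9: vr[A=4096/1991 C=2850816/1578863 D=3380224/1304105 E=1558016/523633 G=4039/1991] → run C
t=10: vr[A=4096/1991 C=3870208/1578863 D=3380224/1304105 E=1558016/523633 G=4039/1991] → run G
t=11: vr[A=4096/1991 C=3870208/1578863 D=3380224/1304105 E=1558016/523633 G=6030/1991] → run A
t=12: vr[A=5120/1991 C=3870208/1578863 D=3380224/1304105 E=1558016/523633 G=6030/1991] → run C
t=13: vr[A=5120/1991 C=4889600/1578863 D=3380224/1304105 E=1558016/523633 G=6030/1991] → run A
t=14: vr[C=4889600/1578863 D=3380224/1304105 E=1558016/523633 G=6030/1991] → run D
t=15: vr[C=4889600/1578863 D=5419008/1304105 E=1558016/523633 G=6030/1991] → run E
t=16: vr[C=4889600/1578863 D=5419008/1304105 E=2577408/523633 G=6030/1991] → run G
t=17: vr[C=4889600/1578863 D=5419008/1304105 E=2577408/523633 G=8021/1991] → run C
t=18: vr[C=5908992/1578863 D=5419008/1304105 E=2577408/523633 G=8021/1991] → run C
t=19: vr[C=6928384/1578863 D=5419008/1304105 E=2577408/523633 G=8021/1991] → run G
t=20: vr[C=6928384/1578863 D=5419008/1304105 E=2577408/523633 G=10012/1991] → run D
t=21: vr[C=6928384/1578863 E=2577408/523633 G=10012/1991] → run C
t=22: vr[E=2577408/523633 G=10012/1991] → run E
t=23: vr[E=3596800/523633 G=10012/1991] → run G
t=24: vr[E=3596800/523633 G=12003/1991] → run G
t=25: vr[E=3596800/523633 G=13994/1991] → run E
t=26: vr[G=13994/1991] → run G
t=27: (idle)
t=28: (idle)
t=29: (idle)
t=30: (idle)

context switches = 24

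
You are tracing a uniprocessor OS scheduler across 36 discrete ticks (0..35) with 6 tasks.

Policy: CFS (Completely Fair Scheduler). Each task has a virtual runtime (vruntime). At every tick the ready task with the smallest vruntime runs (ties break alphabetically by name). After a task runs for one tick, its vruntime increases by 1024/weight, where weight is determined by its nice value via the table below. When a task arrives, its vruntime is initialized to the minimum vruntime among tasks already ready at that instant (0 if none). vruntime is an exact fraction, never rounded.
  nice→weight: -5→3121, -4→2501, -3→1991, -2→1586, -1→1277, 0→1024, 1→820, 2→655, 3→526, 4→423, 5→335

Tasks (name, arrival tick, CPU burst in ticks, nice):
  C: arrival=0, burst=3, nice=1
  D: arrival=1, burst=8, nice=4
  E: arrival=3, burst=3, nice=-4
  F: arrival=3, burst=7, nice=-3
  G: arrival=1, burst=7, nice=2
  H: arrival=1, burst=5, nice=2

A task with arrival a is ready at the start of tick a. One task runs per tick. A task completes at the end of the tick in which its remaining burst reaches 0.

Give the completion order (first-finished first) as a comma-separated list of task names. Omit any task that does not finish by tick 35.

t=0: vr[C=0] → run C
t=1: vr[C=256/205 D=256/205 G=256/205 H=256/205] → run C
t=2: vr[C=512/205 D=256/205 G=256/205 H=256/205] → run D
t=3: vr[C=512/205 D=318208/86715 E=256/205 F=256/205 G=256/205 H=256/205] → run E
t=4: vr[C=512/205 D=318208/86715 E=20736/12505 F=256/205 G=256/205 H=256/205] → run F
t=5: vr[C=512/205 D=318208/86715 E=20736/12505 F=719616/408155 G=256/205 H=256/205] → run G
t=6: vr[C=512/205 D=318208/86715 E=20736/12505 F=719616/408155 G=15104/5371 H=256/205] → run H
t=7: vr[C=512/205 D=318208/86715 E=20736/12505 F=719616/408155 G=15104/5371 H=15104/5371] → run E
t=8: vr[C=512/205 D=318208/86715 E=25856/12505 F=719616/408155 G=15104/5371 H=15104/5371] → run F
t=9: vr[C=512/205 D=318208/86715 E=25856/12505 F=929536/408155 G=15104/5371 H=15104/5371] → run E
t=10: vr[C=512/205 D=318208/86715 F=929536/408155 G=15104/5371 H=15104/5371] → run F
t=11: vr[C=512/205 D=318208/86715 F=1139456/408155 G=15104/5371 H=15104/5371] → run C
t=12: vr[D=318208/86715 F=1139456/408155 G=15104/5371 H=15104/5371] → run F
t=13: vr[D=318208/86715 F=1349376/408155 G=15104/5371 H=15104/5371] → run G
t=14: vr[D=318208/86715 F=1349376/408155 G=117504/26855 H=15104/5371] → run H
t=15: vr[D=318208/86715 F=1349376/408155 G=117504/26855 H=117504/26855] → run F
t=16: vr[D=318208/86715 F=1559296/408155 G=117504/26855 H=117504/26855] → run D
t=17: vr[D=528128/86715 F=1559296/408155 G=117504/26855 H=117504/26855] → run F
t=18: vr[D=528128/86715 F=1769216/408155 G=117504/26855 H=117504/26855] → run F
t=19: vr[D=528128/86715 G=117504/26855 H=117504/26855] → run G
t=20: vr[D=528128/86715 G=159488/26855 H=117504/26855] → run H
t=21: vr[D=528128/86715 G=159488/26855 H=159488/26855] → run G
t=22: vr[D=528128/86715 G=201472/26855 H=159488/26855] → run H
t=23: vr[D=528128/86715 G=201472/26855 H=201472/26855] → run D
t=24: vr[D=246016/28905 G=201472/26855 H=201472/26855] → run G
t=25: vr[D=246016/28905 G=243456/26855 H=201472/26855] → run H
t=26: vr[D=246016/28905 G=243456/26855] → run D
t=27: vr[D=947968/86715 G=243456/26855] → run G
t=28: vr[D=947968/86715 G=57088/5371] → run G
t=29: vr[D=947968/86715] → run D
t=30: vr[D=1157888/86715] → run D
t=31: vr[D=455936/28905] → run D
t=32: vr[D=1577728/86715] → run D
t=33: (idle)
t=34: (idle)
t=35: (idle)

completion order = E, C, F, H, G, D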